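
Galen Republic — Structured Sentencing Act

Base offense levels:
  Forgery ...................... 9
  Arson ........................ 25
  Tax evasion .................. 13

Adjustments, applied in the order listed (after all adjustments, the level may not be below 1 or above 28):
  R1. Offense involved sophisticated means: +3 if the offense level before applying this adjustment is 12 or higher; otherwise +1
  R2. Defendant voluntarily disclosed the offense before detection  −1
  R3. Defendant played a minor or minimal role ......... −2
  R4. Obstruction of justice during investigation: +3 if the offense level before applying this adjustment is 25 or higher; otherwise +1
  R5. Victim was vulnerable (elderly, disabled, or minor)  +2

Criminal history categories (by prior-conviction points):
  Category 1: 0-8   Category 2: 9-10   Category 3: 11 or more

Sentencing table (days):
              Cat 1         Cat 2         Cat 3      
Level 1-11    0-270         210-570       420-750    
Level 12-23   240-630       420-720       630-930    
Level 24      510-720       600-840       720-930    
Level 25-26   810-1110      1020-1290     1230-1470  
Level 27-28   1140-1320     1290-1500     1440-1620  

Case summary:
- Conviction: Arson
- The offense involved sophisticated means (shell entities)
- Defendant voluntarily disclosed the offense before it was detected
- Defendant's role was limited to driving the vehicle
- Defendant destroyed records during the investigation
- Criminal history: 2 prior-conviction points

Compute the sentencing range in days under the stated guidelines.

1140-1320 days

Base offense level for arson: 25.
R1 applies (level before this adjustment is 25 ≥ 12, so +3): 25 + 3 = 28.
R2 applies: 28 − 1 = 27.
R3 applies: 27 − 2 = 25.
R4 applies (level before this adjustment is 25 ≥ 25, so +3): 25 + 3 = 28.
Final offense level: 28.
Criminal history: 2 prior points → Category 1 (0-8).
Level 28 falls in the 27-28 band.
Grid: Level 27-28 × Category 1 = 1140-1320 days.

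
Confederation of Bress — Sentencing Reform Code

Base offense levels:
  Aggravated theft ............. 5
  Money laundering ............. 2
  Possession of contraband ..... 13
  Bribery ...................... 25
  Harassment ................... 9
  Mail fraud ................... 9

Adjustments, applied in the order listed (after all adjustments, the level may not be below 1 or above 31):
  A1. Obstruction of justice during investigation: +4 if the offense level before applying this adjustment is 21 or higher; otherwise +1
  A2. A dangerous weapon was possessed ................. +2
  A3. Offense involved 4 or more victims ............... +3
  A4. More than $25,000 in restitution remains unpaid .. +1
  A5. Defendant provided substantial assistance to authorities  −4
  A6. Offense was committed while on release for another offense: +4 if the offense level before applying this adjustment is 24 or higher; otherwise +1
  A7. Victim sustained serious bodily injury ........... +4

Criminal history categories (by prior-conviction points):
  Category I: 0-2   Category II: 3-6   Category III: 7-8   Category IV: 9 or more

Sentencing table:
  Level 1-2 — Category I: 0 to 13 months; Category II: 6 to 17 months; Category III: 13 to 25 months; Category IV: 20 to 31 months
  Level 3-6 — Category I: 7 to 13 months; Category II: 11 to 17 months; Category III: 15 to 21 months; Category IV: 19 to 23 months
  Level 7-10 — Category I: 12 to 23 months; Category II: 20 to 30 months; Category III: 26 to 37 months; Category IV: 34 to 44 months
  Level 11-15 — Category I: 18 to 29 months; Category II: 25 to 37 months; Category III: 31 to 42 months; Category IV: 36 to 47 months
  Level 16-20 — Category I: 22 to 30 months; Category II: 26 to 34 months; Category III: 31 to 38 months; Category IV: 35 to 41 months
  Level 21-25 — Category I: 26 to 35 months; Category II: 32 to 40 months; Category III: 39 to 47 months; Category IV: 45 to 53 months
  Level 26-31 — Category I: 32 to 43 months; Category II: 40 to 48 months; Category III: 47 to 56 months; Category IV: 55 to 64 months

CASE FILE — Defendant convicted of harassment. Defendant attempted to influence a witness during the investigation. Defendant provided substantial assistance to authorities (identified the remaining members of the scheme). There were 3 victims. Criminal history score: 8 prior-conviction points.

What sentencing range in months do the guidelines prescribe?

Base offense level for harassment: 9.
A1 applies (level before this adjustment is 9 < 21, so +1): 9 + 1 = 10.
A2 does not apply.
A4 does not apply.
A5 applies: 10 − 4 = 6.
A6 does not apply.
Final offense level: 6.
Criminal history: 8 prior points → Category III (7-8).
Level 6 falls in the 3-6 band.
Grid: Level 3-6 × Category III = 15-21 months.

15-21 months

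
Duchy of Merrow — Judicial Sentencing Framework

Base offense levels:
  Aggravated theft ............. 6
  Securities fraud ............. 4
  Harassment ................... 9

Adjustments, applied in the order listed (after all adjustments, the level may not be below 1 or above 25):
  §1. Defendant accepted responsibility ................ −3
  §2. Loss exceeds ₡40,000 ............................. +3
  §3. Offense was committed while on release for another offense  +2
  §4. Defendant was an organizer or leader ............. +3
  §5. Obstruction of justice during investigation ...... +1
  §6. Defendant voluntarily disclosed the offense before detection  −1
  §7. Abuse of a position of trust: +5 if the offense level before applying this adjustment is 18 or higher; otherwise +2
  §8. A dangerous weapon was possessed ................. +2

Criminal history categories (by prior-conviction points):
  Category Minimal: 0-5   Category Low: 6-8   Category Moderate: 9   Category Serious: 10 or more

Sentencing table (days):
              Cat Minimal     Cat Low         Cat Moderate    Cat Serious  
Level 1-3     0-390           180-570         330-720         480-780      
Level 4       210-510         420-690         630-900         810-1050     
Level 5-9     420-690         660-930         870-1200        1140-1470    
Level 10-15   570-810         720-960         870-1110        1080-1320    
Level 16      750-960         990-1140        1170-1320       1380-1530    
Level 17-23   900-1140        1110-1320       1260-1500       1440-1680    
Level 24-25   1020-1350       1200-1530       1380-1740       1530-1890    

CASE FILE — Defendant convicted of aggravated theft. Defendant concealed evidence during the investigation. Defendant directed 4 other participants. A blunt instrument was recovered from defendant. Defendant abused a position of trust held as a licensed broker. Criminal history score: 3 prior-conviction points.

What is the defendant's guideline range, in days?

Base offense level for aggravated theft: 6.
§2 does not apply.
§3 does not apply.
§4 applies: 6 + 3 = 9.
§5 applies: 9 + 1 = 10.
§7 applies (level before this adjustment is 10 < 18, so +2): 10 + 2 = 12.
§8 applies: 12 + 2 = 14.
Final offense level: 14.
Criminal history: 3 prior points → Category Minimal (0-5).
Level 14 falls in the 10-15 band.
Grid: Level 10-15 × Category Minimal = 570-810 days.

570-810 days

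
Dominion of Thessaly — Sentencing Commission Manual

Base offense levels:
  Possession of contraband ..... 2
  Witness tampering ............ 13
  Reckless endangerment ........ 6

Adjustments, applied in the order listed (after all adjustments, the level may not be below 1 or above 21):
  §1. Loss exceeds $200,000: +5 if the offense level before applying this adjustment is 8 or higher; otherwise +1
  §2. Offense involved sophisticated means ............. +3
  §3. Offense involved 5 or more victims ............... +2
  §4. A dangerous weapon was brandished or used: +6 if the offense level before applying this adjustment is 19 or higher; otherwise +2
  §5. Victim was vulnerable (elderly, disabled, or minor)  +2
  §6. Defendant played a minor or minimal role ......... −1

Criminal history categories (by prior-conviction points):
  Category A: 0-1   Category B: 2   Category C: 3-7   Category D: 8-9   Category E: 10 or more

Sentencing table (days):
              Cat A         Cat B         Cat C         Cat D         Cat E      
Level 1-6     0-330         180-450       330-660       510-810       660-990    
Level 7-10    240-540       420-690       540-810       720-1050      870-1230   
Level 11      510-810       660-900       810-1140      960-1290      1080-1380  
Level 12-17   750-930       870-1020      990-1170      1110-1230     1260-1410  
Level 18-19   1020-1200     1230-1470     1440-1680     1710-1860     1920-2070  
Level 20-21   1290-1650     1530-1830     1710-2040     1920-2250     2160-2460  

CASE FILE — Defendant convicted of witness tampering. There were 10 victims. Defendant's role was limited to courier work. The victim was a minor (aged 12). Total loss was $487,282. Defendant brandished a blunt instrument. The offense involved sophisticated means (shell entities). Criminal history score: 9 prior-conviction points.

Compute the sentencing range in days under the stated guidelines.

1920-2250 days

Base offense level for witness tampering: 13.
§1 applies (level before this adjustment is 13 ≥ 8, so +5): 13 + 5 = 18.
§2 applies: 18 + 3 = 21.
§3 applies: 21 + 2 = 23.
§4 applies (level before this adjustment is 23 ≥ 19, so +6): 23 + 6 = 29.
§5 applies: 29 + 2 = 31.
§6 applies: 31 − 1 = 30.
Level 30 exceeds the maximum of 21; capped at 21.
Final offense level: 21.
Criminal history: 9 prior points → Category D (8-9).
Level 21 falls in the 20-21 band.
Grid: Level 20-21 × Category D = 1920-2250 days.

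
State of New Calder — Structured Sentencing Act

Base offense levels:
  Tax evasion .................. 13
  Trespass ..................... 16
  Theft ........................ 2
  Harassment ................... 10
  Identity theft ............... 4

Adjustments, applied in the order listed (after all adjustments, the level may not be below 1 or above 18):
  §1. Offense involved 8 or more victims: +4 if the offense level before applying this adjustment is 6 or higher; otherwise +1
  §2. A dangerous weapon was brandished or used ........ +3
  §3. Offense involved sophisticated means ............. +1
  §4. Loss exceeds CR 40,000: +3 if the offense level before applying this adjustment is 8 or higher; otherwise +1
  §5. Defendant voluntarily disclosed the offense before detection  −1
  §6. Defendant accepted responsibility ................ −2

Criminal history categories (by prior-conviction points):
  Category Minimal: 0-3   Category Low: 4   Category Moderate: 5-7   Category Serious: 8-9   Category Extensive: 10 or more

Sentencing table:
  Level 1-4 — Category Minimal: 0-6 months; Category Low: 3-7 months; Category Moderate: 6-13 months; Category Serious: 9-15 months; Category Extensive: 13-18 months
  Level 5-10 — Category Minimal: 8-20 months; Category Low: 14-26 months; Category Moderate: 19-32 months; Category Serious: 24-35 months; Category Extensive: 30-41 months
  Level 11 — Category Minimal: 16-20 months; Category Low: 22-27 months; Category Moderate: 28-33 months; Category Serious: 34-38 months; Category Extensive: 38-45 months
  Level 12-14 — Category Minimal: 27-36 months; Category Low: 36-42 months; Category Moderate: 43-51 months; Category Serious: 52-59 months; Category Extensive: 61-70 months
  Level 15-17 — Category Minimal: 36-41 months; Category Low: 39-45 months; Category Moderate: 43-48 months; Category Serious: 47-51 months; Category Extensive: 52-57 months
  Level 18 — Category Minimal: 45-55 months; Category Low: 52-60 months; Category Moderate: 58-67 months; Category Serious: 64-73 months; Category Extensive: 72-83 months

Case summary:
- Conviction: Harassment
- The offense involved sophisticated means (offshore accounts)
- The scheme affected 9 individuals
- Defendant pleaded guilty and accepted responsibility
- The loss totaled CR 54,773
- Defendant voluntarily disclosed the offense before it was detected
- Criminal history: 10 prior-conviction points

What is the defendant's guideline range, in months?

Base offense level for harassment: 10.
§1 applies (level before this adjustment is 10 ≥ 6, so +4): 10 + 4 = 14.
§2 does not apply.
§3 applies: 14 + 1 = 15.
§4 applies (level before this adjustment is 15 ≥ 8, so +3): 15 + 3 = 18.
§5 applies: 18 − 1 = 17.
§6 applies: 17 − 2 = 15.
Final offense level: 15.
Criminal history: 10 prior points → Category Extensive (10+).
Level 15 falls in the 15-17 band.
Grid: Level 15-17 × Category Extensive = 52-57 months.

52-57 months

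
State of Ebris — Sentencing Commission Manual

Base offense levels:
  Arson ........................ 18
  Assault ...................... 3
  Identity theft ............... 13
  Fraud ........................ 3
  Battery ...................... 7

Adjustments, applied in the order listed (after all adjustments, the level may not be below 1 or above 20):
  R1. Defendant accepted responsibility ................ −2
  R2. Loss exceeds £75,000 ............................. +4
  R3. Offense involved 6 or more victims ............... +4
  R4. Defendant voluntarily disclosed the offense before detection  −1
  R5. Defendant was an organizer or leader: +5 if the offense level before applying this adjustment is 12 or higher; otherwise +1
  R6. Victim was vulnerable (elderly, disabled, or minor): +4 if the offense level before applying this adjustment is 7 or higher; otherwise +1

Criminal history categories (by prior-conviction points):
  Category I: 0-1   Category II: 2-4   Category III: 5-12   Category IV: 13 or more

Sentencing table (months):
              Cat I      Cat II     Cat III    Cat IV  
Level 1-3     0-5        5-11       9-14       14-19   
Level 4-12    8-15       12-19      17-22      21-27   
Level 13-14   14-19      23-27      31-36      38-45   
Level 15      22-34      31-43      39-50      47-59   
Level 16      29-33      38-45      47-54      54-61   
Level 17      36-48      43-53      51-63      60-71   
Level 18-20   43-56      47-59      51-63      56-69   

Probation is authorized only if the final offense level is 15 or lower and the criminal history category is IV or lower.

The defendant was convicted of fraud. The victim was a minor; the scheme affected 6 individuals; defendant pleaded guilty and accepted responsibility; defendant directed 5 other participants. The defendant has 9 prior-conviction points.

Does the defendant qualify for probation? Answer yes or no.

Yes

Base offense level for fraud: 3.
R1 applies: 3 − 2 = 1.
R2 does not apply.
R3 applies: 1 + 4 = 5.
R5 applies (level before this adjustment is 5 < 12, so +1): 5 + 1 = 6.
R6 applies (level before this adjustment is 6 < 7, so +1): 6 + 1 = 7.
Final offense level: 7.
Criminal history: 9 prior points → Category III (5-12).
Level 7 falls in the 4-12 band.
Grid: Level 4-12 × Category III = 17-22 months.
Probation check: level 7 ≤ 15 and category III ≤ IV → eligible.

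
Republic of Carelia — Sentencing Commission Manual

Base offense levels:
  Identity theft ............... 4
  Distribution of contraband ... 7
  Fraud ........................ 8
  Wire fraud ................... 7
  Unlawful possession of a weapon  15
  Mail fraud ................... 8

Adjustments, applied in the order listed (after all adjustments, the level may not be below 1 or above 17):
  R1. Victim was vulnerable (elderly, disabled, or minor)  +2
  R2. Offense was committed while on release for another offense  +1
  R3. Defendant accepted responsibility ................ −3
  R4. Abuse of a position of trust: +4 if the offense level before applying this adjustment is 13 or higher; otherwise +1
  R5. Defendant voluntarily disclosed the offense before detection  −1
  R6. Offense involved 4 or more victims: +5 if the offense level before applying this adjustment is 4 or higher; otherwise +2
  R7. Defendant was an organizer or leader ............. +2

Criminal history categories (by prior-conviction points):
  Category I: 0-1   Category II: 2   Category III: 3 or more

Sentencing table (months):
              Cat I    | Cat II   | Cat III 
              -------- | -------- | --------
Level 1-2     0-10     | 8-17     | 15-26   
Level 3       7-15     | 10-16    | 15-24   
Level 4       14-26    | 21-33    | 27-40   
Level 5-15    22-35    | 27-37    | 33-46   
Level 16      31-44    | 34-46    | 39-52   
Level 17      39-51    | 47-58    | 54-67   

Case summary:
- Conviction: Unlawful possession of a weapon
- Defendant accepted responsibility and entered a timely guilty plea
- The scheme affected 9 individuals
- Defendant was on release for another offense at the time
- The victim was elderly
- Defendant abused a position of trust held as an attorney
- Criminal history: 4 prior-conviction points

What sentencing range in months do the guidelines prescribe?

54-67 months

Base offense level for unlawful possession of a weapon: 15.
R1 applies: 15 + 2 = 17.
R2 applies: 17 + 1 = 18.
R3 applies: 18 − 3 = 15.
R4 applies (level before this adjustment is 15 ≥ 13, so +4): 15 + 4 = 19.
R5 does not apply.
R6 applies (level before this adjustment is 19 ≥ 4, so +5): 19 + 5 = 24.
R7 does not apply.
Level 24 exceeds the maximum of 17; capped at 17.
Final offense level: 17.
Criminal history: 4 prior points → Category III (3+).
Level 17 falls in the 17 band.
Grid: Level 17 × Category III = 54-67 months.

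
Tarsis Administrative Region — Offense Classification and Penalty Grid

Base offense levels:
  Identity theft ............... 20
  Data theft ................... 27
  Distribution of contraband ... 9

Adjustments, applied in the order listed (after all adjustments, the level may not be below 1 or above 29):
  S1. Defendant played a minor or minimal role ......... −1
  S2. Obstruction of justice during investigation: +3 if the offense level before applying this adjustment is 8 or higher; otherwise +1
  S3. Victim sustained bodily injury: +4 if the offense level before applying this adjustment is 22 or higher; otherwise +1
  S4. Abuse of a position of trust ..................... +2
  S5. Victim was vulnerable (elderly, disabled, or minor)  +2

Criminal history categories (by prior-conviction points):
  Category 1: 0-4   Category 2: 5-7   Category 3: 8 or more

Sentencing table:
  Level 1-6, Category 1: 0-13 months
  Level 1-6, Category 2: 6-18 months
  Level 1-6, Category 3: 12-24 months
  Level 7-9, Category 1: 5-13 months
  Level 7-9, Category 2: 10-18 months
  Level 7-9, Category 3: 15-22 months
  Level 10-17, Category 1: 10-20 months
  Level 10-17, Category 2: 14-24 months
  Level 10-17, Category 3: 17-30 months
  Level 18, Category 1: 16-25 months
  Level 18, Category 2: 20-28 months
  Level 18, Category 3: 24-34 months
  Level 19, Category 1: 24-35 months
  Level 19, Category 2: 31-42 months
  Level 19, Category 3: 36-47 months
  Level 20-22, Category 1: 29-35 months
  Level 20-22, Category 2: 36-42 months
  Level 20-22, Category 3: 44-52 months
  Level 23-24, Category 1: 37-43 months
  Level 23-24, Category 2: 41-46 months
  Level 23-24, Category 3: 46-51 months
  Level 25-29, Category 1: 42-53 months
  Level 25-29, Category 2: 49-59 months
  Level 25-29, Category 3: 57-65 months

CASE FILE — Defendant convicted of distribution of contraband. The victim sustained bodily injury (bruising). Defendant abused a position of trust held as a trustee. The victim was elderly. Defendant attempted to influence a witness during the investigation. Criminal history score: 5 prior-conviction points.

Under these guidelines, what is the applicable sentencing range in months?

14-24 months

Base offense level for distribution of contraband: 9.
S1 does not apply.
S2 applies (level before this adjustment is 9 ≥ 8, so +3): 9 + 3 = 12.
S3 applies (level before this adjustment is 12 < 22, so +1): 12 + 1 = 13.
S4 applies: 13 + 2 = 15.
S5 applies: 15 + 2 = 17.
Final offense level: 17.
Criminal history: 5 prior points → Category 2 (5-7).
Level 17 falls in the 10-17 band.
Grid: Level 10-17 × Category 2 = 14-24 months.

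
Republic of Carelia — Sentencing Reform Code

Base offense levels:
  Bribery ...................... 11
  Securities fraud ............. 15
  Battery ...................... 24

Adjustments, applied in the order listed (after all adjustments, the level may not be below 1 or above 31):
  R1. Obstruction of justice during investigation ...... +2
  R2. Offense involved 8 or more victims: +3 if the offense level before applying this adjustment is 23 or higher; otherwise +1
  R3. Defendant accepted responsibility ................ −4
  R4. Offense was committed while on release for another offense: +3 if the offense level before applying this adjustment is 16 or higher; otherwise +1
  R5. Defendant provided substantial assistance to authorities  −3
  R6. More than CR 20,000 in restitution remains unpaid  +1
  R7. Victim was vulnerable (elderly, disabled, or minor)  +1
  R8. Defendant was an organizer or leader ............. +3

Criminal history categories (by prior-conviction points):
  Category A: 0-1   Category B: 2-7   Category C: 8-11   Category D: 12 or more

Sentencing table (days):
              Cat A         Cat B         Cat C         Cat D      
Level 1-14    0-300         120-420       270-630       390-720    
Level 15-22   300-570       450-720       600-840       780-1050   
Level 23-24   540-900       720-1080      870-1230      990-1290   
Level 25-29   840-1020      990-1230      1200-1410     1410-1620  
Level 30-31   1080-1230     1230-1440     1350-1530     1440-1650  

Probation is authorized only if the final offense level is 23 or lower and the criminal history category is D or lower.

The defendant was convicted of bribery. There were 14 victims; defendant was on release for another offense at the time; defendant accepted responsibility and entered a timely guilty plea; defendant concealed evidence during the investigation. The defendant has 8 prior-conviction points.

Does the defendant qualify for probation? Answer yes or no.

Yes

Base offense level for bribery: 11.
R1 applies: 11 + 2 = 13.
R2 applies (level before this adjustment is 13 < 23, so +1): 13 + 1 = 14.
R3 applies: 14 − 4 = 10.
R4 applies (level before this adjustment is 10 < 16, so +1): 10 + 1 = 11.
R5 does not apply.
R6 does not apply.
R7 does not apply.
Final offense level: 11.
Criminal history: 8 prior points → Category C (8-11).
Level 11 falls in the 1-14 band.
Grid: Level 1-14 × Category C = 270-630 days.
Probation check: level 11 ≤ 23 and category C ≤ D → eligible.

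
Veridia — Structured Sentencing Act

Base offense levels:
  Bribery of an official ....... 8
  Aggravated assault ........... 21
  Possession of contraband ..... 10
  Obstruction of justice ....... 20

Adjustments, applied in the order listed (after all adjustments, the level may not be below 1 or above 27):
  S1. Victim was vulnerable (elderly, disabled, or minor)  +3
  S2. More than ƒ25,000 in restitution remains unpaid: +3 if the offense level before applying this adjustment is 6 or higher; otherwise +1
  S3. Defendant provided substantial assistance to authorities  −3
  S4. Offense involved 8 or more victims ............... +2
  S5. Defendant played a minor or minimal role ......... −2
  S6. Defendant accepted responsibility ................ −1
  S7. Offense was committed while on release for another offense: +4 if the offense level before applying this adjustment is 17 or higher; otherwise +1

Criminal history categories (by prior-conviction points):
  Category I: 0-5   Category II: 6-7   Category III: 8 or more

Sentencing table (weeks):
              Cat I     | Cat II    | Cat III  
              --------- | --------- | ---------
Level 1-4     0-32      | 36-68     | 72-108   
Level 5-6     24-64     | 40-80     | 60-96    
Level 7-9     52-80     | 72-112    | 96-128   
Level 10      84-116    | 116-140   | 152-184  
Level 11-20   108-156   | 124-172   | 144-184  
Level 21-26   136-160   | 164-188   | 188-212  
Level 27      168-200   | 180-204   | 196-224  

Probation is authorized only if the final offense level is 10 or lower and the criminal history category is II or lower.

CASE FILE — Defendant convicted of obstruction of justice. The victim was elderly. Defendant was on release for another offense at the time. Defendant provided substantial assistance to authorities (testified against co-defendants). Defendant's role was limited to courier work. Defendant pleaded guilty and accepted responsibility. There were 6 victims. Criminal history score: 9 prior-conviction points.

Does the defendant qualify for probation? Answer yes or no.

Base offense level for obstruction of justice: 20.
S1 applies: 20 + 3 = 23.
S2 does not apply.
S3 applies: 23 − 3 = 20.
S5 applies: 20 − 2 = 18.
S6 applies: 18 − 1 = 17.
S7 applies (level before this adjustment is 17 ≥ 17, so +4): 17 + 4 = 21.
Final offense level: 21.
Criminal history: 9 prior points → Category III (8+).
Level 21 falls in the 21-26 band.
Grid: Level 21-26 × Category III = 188-212 weeks.
Probation check: level 21 > 10 and category III > II → not eligible.

No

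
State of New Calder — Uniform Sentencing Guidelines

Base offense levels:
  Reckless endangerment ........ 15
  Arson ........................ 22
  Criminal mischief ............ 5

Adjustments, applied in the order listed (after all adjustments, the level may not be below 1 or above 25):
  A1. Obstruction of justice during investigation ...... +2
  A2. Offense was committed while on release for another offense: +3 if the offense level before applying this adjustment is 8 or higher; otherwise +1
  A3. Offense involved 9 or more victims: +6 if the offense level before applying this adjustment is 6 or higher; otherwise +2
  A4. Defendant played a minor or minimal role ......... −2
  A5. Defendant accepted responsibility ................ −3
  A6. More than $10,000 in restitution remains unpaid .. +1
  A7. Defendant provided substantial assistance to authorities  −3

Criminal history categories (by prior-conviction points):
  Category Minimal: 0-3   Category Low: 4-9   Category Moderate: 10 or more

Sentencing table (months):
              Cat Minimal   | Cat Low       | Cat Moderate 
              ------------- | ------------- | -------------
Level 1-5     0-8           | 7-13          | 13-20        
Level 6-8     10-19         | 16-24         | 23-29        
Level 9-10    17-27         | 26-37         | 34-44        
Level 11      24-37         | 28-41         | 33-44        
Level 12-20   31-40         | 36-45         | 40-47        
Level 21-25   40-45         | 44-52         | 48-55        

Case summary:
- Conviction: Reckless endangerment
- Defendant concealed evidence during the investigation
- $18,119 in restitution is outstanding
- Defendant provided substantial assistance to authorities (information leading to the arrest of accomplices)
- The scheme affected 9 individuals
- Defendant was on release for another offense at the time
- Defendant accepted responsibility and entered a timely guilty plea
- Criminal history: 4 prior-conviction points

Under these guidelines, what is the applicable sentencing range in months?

Base offense level for reckless endangerment: 15.
A1 applies: 15 + 2 = 17.
A2 applies (level before this adjustment is 17 ≥ 8, so +3): 17 + 3 = 20.
A3 applies (level before this adjustment is 20 ≥ 6, so +6): 20 + 6 = 26.
A4 does not apply.
A5 applies: 26 − 3 = 23.
A6 applies: 23 + 1 = 24.
A7 applies: 24 − 3 = 21.
Final offense level: 21.
Criminal history: 4 prior points → Category Low (4-9).
Level 21 falls in the 21-25 band.
Grid: Level 21-25 × Category Low = 44-52 months.

44-52 months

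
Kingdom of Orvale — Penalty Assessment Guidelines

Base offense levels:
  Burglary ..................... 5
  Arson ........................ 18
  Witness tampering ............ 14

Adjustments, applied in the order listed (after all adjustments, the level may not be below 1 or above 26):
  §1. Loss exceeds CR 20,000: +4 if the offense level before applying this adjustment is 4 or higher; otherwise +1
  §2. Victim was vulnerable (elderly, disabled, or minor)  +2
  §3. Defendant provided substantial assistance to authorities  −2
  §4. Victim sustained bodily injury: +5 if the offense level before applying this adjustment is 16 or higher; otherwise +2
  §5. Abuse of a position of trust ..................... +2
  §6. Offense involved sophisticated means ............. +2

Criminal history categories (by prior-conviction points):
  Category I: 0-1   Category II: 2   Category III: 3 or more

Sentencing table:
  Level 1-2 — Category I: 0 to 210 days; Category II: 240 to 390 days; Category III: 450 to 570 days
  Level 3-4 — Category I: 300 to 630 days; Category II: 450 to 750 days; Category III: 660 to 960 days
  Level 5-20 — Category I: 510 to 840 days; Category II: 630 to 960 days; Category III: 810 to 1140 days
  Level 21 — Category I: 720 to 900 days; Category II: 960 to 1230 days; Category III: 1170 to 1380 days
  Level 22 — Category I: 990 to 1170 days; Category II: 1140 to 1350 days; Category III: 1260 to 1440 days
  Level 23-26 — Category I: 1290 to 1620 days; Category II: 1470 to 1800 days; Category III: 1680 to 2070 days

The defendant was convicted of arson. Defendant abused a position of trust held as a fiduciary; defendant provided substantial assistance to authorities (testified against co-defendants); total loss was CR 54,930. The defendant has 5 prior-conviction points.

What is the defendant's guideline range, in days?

1260-1440 days

Base offense level for arson: 18.
§1 applies (level before this adjustment is 18 ≥ 4, so +4): 18 + 4 = 22.
§2 does not apply.
§3 applies: 22 − 2 = 20.
§4 does not apply.
§5 applies: 20 + 2 = 22.
§6 does not apply.
Final offense level: 22.
Criminal history: 5 prior points → Category III (3+).
Level 22 falls in the 22 band.
Grid: Level 22 × Category III = 1260-1440 days.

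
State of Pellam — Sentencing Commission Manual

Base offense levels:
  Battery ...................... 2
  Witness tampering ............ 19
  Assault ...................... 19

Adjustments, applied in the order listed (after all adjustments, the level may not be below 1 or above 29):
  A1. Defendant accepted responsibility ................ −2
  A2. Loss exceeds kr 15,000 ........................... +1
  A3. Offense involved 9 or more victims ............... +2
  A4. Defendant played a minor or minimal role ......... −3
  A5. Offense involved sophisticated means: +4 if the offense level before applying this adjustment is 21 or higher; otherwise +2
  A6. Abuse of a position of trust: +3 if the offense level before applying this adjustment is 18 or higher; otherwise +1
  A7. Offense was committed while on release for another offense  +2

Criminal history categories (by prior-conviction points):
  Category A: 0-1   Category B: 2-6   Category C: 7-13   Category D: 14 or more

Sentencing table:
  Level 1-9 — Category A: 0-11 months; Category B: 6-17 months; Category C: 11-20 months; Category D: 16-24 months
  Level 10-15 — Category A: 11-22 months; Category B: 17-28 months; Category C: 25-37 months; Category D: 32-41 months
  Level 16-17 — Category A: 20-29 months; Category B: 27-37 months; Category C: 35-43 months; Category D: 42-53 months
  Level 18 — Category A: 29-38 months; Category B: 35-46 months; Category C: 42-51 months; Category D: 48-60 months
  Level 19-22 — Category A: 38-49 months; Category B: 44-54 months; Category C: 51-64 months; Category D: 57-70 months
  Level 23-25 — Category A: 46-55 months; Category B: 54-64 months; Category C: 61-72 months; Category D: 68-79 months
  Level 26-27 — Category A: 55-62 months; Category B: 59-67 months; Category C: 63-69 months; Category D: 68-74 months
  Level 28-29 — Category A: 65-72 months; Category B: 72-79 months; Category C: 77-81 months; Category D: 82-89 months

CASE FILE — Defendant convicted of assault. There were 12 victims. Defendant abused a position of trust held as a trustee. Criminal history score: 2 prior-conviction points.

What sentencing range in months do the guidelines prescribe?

54-64 months

Base offense level for assault: 19.
A1 does not apply.
A3 applies: 19 + 2 = 21.
A4 does not apply.
A5 does not apply.
A6 applies (level before this adjustment is 21 ≥ 18, so +3): 21 + 3 = 24.
Final offense level: 24.
Criminal history: 2 prior points → Category B (2-6).
Level 24 falls in the 23-25 band.
Grid: Level 23-25 × Category B = 54-64 months.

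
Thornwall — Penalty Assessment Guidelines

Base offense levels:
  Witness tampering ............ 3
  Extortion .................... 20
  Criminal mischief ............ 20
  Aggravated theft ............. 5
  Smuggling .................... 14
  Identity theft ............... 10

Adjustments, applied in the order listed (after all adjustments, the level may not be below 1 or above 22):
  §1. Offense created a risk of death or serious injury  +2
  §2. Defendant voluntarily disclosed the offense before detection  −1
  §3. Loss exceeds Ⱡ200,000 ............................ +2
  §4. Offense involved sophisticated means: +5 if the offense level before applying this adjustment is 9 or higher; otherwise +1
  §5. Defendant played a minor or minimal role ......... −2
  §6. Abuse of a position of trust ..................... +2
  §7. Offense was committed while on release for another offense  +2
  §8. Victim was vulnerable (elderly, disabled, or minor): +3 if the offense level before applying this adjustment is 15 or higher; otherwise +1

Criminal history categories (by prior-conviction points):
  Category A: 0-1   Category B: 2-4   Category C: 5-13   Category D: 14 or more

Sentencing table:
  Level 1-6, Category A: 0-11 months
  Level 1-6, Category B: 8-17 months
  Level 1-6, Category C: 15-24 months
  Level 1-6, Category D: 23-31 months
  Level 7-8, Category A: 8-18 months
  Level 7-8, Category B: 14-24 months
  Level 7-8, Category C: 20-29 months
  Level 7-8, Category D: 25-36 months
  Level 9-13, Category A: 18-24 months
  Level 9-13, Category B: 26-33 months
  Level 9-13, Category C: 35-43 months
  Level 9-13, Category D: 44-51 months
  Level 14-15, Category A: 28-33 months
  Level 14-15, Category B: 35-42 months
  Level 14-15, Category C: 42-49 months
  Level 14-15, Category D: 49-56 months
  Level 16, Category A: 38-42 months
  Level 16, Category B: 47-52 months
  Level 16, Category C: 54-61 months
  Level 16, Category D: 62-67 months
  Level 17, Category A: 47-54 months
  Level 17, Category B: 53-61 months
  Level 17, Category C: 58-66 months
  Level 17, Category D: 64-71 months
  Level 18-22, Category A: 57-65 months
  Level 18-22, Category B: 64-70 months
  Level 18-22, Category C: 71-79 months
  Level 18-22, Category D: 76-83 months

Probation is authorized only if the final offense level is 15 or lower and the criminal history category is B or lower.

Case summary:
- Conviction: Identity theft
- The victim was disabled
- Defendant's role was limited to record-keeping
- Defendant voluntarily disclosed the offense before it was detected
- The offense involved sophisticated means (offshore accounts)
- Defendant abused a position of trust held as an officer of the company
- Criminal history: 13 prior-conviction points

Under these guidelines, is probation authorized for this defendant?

No

Base offense level for identity theft: 10.
§2 applies: 10 − 1 = 9.
§3 does not apply.
§4 applies (level before this adjustment is 9 ≥ 9, so +5): 9 + 5 = 14.
§5 applies: 14 − 2 = 12.
§6 applies: 12 + 2 = 14.
§7 does not apply.
§8 applies (level before this adjustment is 14 < 15, so +1): 14 + 1 = 15.
Final offense level: 15.
Criminal history: 13 prior points → Category C (5-13).
Level 15 falls in the 14-15 band.
Grid: Level 14-15 × Category C = 42-49 months.
Probation check: level 15 ≤ 15 and category C > B → not eligible.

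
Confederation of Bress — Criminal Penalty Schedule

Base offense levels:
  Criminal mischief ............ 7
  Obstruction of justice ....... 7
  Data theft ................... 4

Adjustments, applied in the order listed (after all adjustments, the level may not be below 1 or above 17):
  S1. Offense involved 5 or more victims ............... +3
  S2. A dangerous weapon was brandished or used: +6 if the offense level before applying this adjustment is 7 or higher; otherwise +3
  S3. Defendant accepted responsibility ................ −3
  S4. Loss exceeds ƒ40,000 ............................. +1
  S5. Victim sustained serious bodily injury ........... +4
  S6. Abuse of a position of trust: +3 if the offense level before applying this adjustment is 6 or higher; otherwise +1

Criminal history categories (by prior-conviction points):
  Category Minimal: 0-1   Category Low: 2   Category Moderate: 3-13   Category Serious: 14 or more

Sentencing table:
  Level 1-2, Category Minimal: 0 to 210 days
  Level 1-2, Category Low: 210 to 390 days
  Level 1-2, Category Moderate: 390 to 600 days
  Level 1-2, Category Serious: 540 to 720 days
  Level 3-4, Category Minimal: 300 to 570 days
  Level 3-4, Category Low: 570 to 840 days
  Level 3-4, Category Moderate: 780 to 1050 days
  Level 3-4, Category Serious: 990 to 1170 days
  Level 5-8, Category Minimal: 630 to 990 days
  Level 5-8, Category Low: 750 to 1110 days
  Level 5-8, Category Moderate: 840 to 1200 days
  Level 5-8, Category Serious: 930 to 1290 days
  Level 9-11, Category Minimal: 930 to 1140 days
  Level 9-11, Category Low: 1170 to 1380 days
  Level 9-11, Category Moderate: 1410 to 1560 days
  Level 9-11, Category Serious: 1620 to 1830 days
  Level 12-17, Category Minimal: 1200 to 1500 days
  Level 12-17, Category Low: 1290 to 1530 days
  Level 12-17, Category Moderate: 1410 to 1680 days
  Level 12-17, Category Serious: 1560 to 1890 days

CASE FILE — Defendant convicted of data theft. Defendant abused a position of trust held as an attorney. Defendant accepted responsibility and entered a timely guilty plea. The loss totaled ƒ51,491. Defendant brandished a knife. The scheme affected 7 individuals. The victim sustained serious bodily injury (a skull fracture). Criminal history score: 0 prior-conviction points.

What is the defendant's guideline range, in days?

Base offense level for data theft: 4.
S1 applies: 4 + 3 = 7.
S2 applies (level before this adjustment is 7 ≥ 7, so +6): 7 + 6 = 13.
S3 applies: 13 − 3 = 10.
S4 applies: 10 + 1 = 11.
S5 applies: 11 + 4 = 15.
S6 applies (level before this adjustment is 15 ≥ 6, so +3): 15 + 3 = 18.
Level 18 exceeds the maximum of 17; capped at 17.
Final offense level: 17.
Criminal history: 0 prior points → Category Minimal (0-1).
Level 17 falls in the 12-17 band.
Grid: Level 12-17 × Category Minimal = 1200-1500 days.

1200-1500 days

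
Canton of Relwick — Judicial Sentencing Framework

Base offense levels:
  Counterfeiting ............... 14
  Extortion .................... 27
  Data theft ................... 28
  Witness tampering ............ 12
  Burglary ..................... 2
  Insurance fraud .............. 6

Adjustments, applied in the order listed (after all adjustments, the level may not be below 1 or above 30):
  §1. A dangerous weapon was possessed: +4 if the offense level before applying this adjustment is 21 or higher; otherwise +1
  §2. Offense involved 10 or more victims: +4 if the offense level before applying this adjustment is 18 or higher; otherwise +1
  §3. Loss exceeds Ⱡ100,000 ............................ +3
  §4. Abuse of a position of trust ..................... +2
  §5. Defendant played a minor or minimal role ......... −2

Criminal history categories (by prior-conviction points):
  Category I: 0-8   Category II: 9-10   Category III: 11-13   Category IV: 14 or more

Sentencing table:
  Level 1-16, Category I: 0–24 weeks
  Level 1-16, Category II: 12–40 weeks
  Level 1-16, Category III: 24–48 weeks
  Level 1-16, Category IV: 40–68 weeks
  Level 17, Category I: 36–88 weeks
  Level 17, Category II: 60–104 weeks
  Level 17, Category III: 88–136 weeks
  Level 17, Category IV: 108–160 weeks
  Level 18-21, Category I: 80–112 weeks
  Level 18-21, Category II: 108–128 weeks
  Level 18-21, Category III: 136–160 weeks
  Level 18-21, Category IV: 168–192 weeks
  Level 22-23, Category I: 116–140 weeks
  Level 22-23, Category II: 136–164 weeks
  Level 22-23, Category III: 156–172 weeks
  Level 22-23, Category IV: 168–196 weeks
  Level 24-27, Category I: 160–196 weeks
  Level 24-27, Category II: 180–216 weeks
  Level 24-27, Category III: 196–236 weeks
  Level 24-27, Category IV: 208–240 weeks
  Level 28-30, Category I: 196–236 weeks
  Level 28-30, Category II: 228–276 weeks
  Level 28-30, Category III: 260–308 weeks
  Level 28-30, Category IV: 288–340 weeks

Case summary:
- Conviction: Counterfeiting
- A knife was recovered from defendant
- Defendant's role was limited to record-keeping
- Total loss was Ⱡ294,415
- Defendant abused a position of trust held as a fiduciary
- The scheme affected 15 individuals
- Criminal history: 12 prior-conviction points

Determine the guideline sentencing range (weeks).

136-160 weeks

Base offense level for counterfeiting: 14.
§1 applies (level before this adjustment is 14 < 21, so +1): 14 + 1 = 15.
§2 applies (level before this adjustment is 15 < 18, so +1): 15 + 1 = 16.
§3 applies: 16 + 3 = 19.
§4 applies: 19 + 2 = 21.
§5 applies: 21 − 2 = 19.
Final offense level: 19.
Criminal history: 12 prior points → Category III (11-13).
Level 19 falls in the 18-21 band.
Grid: Level 18-21 × Category III = 136-160 weeks.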